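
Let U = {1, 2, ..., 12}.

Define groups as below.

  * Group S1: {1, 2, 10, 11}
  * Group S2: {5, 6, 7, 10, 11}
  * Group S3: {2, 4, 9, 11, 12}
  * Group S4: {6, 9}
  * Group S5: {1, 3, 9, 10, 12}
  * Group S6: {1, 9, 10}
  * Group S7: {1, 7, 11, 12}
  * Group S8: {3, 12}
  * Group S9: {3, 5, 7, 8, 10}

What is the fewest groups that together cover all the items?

4

S1 and S3 and S4 and S9 together: S1 ∪ S3 ∪ S4 ∪ S9 = {1, 2, 3, 4, 5, 6, 7, 8, 9, 10, 11, 12} — every item is covered.
No 3 of the 9 groups cover everything (all 84 combinations miss at least one item), so 4 is optimal.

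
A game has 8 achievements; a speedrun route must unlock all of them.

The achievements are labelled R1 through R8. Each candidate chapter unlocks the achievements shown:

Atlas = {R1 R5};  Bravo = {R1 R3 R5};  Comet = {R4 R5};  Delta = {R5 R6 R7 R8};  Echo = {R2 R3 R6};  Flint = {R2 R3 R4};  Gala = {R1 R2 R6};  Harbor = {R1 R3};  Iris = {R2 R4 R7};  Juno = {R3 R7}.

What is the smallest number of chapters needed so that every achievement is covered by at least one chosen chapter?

Take {Delta, Flint, Gala}. Their union is {R1, R2, R3, R4, R5, R6, R7, R8}, which is all 8 achievements.
Only Delta contains R8, so Delta is forced; the remaining 4 achievements need at least 2 more chapters (each remaining chapter adds at most 3) — so at least 3 chapters are needed, and 3 is optimal.

3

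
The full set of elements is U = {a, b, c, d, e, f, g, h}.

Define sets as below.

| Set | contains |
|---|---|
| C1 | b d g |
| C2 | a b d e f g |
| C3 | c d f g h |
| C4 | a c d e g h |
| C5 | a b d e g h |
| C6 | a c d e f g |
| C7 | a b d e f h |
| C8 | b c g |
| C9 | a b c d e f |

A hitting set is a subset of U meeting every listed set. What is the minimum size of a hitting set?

The 2 elements {e, g} hit every set.
No single element lies in every set, so at least 2 are needed and 2 is optimal.

2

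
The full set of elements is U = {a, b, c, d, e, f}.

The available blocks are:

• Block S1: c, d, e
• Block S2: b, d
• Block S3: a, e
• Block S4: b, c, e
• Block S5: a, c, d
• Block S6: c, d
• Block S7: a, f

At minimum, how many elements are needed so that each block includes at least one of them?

The 3 elements {a, d, e} hit every block.
No choice of 2 elements meets every block, so 3 is the minimum.

3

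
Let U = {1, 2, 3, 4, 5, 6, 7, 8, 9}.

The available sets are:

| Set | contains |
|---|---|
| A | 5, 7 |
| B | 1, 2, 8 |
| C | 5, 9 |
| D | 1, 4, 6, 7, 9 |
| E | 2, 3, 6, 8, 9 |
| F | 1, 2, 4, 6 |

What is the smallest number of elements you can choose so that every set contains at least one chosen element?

3

H = {1, 7, 9} meets every set (each contains at least one member of H), and |H| = 3.
No choice of 2 elements meets every set, so 3 is the minimum.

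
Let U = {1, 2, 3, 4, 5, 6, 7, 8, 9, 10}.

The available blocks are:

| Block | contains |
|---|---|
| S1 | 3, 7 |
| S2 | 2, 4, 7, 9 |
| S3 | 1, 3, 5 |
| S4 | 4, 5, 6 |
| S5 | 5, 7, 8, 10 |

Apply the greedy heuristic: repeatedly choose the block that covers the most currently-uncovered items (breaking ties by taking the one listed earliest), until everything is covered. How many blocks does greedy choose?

4

Greedy: pick S2 (covers 4 new) → pick S3 (covers 3 new) → pick S5 (covers 2 new) → pick S4 (covers 1 new). Total picks: 4.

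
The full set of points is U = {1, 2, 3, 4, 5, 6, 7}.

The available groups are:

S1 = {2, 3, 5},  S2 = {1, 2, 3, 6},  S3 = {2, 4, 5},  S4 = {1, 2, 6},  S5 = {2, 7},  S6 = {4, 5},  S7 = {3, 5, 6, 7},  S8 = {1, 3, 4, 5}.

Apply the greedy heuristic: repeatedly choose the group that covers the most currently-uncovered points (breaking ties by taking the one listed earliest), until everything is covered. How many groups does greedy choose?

Greedy: pick S2 (covers 4 new) → pick S3 (covers 2 new) → pick S5 (covers 1 new). Total picks: 3.

3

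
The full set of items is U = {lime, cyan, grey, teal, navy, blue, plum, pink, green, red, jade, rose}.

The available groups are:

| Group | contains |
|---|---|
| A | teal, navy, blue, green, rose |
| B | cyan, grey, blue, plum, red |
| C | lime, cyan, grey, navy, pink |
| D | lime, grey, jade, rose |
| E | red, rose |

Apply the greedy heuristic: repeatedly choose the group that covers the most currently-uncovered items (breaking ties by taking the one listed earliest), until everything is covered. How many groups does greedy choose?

4

Greedy: pick A (covers 5 new) → pick B (covers 4 new) → pick C (covers 2 new) → pick D (covers 1 new). Total picks: 4.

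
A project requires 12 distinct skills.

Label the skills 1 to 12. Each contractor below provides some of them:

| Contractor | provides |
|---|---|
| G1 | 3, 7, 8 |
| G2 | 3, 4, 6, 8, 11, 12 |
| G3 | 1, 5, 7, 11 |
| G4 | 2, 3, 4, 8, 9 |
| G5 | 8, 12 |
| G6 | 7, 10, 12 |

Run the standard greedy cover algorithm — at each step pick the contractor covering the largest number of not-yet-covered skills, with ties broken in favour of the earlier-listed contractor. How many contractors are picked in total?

4

Greedy: pick G2 (covers 6 new) → pick G3 (covers 3 new) → pick G4 (covers 2 new) → pick G6 (covers 1 new). Total picks: 4.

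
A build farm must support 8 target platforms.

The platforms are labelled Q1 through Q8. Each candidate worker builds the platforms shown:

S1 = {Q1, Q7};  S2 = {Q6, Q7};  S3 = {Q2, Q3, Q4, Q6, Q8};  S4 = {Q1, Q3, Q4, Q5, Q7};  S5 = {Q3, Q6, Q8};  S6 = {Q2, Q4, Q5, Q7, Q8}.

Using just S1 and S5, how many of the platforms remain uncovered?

Union of S1, S5 = {Q1, Q3, Q6, Q7, Q8}.
Not covered: Q2, Q4, Q5 — 3 platforms.

3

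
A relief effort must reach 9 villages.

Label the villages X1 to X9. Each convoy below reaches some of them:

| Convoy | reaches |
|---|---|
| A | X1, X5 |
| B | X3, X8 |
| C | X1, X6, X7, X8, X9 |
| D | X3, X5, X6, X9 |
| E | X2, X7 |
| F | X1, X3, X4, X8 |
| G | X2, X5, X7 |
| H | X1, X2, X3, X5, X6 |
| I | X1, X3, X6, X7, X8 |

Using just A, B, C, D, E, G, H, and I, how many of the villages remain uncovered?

Union of A, B, C, D, E, G, H, I = {X1, X2, X3, X5, X6, X7, X8, X9}.
Not covered: X4 — 1 village.

1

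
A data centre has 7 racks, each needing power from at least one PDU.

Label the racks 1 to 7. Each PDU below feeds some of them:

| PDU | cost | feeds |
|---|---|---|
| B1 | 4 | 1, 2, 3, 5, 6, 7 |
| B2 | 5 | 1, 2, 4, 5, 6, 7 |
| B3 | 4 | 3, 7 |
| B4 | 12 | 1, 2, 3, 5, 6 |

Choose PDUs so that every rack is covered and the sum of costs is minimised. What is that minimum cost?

B2, B3 together cover every rack (B2 ∪ B3 = {1, 2, 3, 4, 5, 6, 7}); total cost 5 + 4 = 9.
No covering selection has total cost below 9.

9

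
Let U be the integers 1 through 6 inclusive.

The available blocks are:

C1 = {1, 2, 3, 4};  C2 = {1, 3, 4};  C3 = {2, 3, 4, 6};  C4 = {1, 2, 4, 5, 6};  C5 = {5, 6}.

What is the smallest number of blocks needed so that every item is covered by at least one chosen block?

2

C3 and C4 cover everything between them: the union {1, 2, 3, 4, 5, 6} is all of U.
No single block has all 6 items (the largest, C4, has 5), so 2 is optimal.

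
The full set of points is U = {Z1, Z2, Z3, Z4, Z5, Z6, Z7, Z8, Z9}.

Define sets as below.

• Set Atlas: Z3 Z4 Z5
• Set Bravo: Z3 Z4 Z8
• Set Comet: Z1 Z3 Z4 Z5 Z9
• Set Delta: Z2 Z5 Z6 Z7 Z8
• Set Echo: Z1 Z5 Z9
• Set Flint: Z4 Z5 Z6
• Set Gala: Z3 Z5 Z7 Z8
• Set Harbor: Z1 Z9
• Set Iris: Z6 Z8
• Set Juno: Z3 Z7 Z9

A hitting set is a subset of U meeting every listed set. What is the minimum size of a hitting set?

The 3 points {Z5, Z8, Z9} hit every set.
The sets Atlas, Harbor, Iris are pairwise disjoint, so any hitting set needs a separate point for each — at least 3. Hence 3 is optimal.

3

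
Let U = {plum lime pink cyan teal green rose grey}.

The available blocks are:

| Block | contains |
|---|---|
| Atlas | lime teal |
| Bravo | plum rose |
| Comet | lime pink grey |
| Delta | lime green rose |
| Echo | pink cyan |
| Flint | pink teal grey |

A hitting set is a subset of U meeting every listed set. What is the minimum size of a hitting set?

The 3 elements {plum, lime, pink} hit every block.
The blocks Atlas, Bravo, Echo are pairwise disjoint, so any hitting set needs a separate element for each — at least 3. Hence 3 is optimal.

3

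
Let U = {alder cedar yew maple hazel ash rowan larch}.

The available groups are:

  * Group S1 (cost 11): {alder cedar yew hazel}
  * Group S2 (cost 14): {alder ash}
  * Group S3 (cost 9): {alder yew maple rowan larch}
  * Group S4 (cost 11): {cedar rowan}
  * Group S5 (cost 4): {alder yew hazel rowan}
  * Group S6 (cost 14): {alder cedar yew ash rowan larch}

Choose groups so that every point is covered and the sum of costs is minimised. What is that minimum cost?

27

S3, S5, S6 together cover every point (S3 ∪ S5 ∪ S6 = {alder, cedar, yew, maple, hazel, ash, rowan, larch}); total cost 9 + 4 + 14 = 27.
No covering selection has total cost below 27.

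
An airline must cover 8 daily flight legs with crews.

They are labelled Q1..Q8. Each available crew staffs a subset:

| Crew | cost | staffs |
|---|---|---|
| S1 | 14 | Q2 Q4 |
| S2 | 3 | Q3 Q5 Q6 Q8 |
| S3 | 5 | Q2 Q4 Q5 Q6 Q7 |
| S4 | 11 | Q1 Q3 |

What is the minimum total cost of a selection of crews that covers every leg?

19

S2, S3, S4 together cover every leg (S2 ∪ S3 ∪ S4 = {Q1, Q2, Q3, Q4, Q5, Q6, Q7, Q8}); total cost 3 + 5 + 11 = 19.
No covering selection has total cost below 19.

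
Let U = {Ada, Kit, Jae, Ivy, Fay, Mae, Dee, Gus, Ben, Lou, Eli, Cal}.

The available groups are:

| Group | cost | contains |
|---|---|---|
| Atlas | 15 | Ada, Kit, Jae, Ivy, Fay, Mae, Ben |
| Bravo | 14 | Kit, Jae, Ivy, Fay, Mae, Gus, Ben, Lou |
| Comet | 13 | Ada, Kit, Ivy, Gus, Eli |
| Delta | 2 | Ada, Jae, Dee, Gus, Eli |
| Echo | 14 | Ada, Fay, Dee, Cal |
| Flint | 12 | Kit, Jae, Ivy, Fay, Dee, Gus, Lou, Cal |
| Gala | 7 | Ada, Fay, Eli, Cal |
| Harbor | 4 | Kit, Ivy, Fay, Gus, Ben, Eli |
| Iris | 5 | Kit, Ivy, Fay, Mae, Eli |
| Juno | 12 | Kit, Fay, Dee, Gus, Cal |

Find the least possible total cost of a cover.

Delta, Flint, Harbor, Iris together cover every item (Delta ∪ Flint ∪ Harbor ∪ Iris = {Ada, Kit, Jae, Ivy, Fay, Mae, Dee, Gus, Ben, Lou, Eli, Cal}); total cost 2 + 12 + 4 + 5 = 23.
No covering selection has total cost below 23.

23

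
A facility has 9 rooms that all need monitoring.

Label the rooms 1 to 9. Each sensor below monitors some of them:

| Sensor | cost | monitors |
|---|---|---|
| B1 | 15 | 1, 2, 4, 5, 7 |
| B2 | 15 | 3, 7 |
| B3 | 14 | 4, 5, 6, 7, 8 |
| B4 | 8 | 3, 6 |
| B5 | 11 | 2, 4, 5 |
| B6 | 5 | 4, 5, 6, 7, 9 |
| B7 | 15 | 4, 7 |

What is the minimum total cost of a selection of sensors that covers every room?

B1, B3, B4, B6 together cover every room (B1 ∪ B3 ∪ B4 ∪ B6 = {1, 2, 3, 4, 5, 6, 7, 8, 9}); total cost 15 + 14 + 8 + 5 = 42.
No covering selection has total cost below 42.

42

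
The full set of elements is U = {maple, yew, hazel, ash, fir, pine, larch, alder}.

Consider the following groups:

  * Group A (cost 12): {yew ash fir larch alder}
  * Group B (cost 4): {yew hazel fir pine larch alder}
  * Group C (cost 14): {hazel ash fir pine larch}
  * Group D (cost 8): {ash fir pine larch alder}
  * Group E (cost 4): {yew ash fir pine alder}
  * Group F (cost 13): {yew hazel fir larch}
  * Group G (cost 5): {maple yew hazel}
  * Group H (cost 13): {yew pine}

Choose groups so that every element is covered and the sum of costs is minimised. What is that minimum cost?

13

D, G together cover every element (D ∪ G = {maple, yew, hazel, ash, fir, pine, larch, alder}); total cost 8 + 5 = 13.
No covering selection has total cost below 13.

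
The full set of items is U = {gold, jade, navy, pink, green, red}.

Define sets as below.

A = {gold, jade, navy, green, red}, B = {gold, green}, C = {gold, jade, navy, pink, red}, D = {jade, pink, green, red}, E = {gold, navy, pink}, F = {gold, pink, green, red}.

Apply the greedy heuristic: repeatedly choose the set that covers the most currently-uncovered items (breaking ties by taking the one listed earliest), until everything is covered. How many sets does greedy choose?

2

Greedy: pick A (covers 5 new) → pick C (covers 1 new). Total picks: 2.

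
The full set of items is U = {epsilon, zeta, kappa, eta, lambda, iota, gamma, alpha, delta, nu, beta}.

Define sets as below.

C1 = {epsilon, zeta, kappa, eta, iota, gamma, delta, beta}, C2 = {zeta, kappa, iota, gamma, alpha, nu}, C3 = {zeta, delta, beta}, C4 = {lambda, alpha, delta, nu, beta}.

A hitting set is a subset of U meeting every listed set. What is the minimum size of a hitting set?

2

Take H = {zeta, beta}. Each listed set contains at least one of these, so H is a hitting set of size 2.
No single item lies in every set, so at least 2 are needed and 2 is optimal.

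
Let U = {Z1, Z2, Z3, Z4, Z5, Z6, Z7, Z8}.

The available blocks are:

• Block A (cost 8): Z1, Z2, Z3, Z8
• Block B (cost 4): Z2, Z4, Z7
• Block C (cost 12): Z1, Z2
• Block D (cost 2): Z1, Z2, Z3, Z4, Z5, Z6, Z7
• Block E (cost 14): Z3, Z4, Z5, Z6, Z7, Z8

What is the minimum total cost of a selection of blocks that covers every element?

A, D together cover every element (A ∪ D = {Z1, Z2, Z3, Z4, Z5, Z6, Z7, Z8}); total cost 8 + 2 = 10.
No covering selection has total cost below 10.

10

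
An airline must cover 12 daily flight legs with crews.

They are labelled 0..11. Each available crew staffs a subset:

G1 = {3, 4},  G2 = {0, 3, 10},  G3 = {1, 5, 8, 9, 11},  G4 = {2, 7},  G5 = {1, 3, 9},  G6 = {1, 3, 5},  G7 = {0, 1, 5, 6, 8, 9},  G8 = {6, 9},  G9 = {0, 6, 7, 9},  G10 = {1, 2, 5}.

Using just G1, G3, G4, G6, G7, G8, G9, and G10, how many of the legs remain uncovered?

1

Union of G1, G3, G4, G6, G7, G8, G9, G10 = {0, 1, 2, 3, 4, 5, 6, 7, 8, 9, 11}.
Not covered: 10 — 1 leg.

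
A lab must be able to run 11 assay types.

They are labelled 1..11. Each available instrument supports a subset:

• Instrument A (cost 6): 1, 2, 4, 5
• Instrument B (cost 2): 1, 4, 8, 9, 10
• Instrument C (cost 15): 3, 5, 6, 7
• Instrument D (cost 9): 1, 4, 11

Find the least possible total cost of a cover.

32

A, B, C, D together cover every assay (A ∪ B ∪ C ∪ D = {1, 2, 3, 4, 5, 6, 7, 8, 9, 10, 11}); total cost 6 + 2 + 15 + 9 = 32.
No covering selection has total cost below 32.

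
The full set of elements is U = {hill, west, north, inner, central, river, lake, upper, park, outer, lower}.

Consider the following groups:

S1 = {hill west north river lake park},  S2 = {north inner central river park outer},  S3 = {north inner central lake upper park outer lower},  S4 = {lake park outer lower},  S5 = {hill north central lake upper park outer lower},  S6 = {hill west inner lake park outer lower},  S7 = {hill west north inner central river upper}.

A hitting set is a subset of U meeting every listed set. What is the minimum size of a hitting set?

2

H = {west, outer} meets every group (each contains at least one member of H), and |H| = 2.
The groups S4, S7 are pairwise disjoint, so any hitting set needs a separate element for each — at least 2. Hence 2 is optimal.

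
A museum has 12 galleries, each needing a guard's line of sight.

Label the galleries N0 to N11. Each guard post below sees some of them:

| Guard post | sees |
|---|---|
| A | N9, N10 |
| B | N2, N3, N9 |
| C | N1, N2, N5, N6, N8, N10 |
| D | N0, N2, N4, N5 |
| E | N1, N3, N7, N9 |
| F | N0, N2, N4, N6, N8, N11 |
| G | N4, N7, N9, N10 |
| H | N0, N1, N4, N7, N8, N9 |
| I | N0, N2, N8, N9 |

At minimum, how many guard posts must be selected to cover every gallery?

3

C and E and F together: C ∪ E ∪ F = {N0, N1, N2, N3, N4, N5, N6, N7, N8, N9, N10, N11} — every gallery is covered.
Only F contains N11, so F is forced; the remaining 6 galleries need at least 2 more guard posts (each remaining guard post adds at most 4) — so at least 3 guard posts are needed, and 3 is optimal.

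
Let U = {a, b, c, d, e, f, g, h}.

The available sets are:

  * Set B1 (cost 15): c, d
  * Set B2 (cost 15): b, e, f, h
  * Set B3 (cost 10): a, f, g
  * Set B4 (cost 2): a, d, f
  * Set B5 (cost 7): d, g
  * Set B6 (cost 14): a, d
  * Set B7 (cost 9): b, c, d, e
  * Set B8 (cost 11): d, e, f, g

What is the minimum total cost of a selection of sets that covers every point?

B2, B4, B5, B7 together cover every point (B2 ∪ B4 ∪ B5 ∪ B7 = {a, b, c, d, e, f, g, h}); total cost 15 + 2 + 7 + 9 = 33.
No covering selection has total cost below 33.

33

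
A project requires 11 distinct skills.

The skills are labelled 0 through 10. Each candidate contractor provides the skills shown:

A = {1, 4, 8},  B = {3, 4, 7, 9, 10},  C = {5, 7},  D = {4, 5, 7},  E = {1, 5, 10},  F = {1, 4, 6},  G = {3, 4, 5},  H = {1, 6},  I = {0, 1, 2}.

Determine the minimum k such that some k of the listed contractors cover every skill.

Take {A, B, C, F, I}. Their union is {0, 1, 2, 3, 4, 5, 6, 7, 8, 9, 10}, which is all 11 skills.
No 4 of the 9 contractors cover everything (all 126 combinations miss at least one skill), so 5 is optimal.

5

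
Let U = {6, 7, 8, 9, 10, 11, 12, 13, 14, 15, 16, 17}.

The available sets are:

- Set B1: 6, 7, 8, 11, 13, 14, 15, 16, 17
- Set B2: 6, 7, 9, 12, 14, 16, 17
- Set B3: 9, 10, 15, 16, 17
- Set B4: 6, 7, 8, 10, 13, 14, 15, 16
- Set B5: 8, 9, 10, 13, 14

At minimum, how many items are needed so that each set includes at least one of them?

Take H = {10, 16}. Each listed set contains at least one of these, so H is a hitting set of size 2.
No single item lies in every set, so at least 2 are needed and 2 is optimal.

2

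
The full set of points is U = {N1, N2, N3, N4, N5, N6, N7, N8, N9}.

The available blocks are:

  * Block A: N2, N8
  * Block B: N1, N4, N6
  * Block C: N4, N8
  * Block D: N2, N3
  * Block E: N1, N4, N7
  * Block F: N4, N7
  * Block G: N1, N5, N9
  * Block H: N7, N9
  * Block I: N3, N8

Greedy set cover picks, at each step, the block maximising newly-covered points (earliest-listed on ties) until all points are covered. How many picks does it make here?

Greedy: pick B (covers 3 new) → pick A (covers 2 new) → pick G (covers 2 new) → pick D (covers 1 new) → pick E (covers 1 new). Total picks: 5.

5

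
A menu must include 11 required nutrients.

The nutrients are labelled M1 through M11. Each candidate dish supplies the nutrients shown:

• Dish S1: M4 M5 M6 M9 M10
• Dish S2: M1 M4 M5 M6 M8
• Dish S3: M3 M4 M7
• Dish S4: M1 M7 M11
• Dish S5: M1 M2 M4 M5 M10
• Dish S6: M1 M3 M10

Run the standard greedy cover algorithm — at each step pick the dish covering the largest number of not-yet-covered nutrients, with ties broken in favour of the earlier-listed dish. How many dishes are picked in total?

5

Greedy: pick S1 (covers 5 new) → pick S4 (covers 3 new) → pick S2 (covers 1 new) → pick S3 (covers 1 new) → pick S5 (covers 1 new). Total picks: 5.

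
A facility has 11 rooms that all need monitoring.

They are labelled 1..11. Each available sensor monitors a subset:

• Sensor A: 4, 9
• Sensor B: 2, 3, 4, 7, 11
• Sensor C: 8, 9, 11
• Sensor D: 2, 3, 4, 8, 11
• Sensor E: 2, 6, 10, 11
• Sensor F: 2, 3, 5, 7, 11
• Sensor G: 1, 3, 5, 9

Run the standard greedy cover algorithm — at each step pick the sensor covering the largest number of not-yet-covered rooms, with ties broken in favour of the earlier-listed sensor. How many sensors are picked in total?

Greedy: pick B (covers 5 new) → pick G (covers 3 new) → pick E (covers 2 new) → pick C (covers 1 new). Total picks: 4.

4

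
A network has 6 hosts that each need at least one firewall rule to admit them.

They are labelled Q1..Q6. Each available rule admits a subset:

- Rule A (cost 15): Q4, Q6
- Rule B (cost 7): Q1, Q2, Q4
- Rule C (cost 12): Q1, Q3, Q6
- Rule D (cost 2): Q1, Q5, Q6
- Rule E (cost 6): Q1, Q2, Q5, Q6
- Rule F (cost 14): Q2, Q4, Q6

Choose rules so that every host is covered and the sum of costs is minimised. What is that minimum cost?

B, C, D together cover every host (B ∪ C ∪ D = {Q1, Q2, Q3, Q4, Q5, Q6}); total cost 7 + 12 + 2 = 21.
No covering selection has total cost below 21.

21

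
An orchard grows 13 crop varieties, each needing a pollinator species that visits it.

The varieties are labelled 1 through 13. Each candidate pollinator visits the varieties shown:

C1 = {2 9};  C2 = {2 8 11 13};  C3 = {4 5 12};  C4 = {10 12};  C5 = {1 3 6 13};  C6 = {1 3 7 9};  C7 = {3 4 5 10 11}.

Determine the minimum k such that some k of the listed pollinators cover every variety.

5

C2 and C3 and C5 and C6 and C7 together: C2 ∪ C3 ∪ C5 ∪ C6 ∪ C7 = {1, 2, 3, 4, 5, 6, 7, 8, 9, 10, 11, 12, 13} — every variety is covered.
No 4 of the 7 pollinators cover everything (all 35 combinations miss at least one variety), so 5 is optimal.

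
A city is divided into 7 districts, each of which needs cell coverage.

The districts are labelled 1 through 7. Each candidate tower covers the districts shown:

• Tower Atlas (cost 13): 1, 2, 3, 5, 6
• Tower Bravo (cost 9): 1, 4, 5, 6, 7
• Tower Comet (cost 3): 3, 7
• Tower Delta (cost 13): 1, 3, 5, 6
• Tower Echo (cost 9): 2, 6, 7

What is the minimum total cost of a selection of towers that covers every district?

21

Bravo, Comet, Echo together cover every district (Bravo ∪ Comet ∪ Echo = {1, 2, 3, 4, 5, 6, 7}); total cost 9 + 3 + 9 = 21.
No covering selection has total cost below 21.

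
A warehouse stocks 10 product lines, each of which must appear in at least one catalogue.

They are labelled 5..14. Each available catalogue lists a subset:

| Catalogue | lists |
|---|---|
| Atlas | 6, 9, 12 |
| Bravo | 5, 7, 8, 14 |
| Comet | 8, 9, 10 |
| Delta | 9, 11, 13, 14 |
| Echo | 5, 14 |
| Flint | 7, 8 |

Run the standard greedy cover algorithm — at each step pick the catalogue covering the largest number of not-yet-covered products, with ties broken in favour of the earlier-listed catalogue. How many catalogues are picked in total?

Greedy: pick Bravo (covers 4 new) → pick Atlas (covers 3 new) → pick Delta (covers 2 new) → pick Comet (covers 1 new). Total picks: 4.

4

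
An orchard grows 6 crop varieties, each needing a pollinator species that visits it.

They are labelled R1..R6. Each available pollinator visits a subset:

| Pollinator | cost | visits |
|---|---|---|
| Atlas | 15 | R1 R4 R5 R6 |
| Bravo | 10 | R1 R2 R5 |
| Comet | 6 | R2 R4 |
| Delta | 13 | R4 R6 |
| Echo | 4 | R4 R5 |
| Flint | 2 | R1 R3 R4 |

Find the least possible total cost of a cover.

23

Atlas, Comet, Flint together cover every variety (Atlas ∪ Comet ∪ Flint = {R1, R2, R3, R4, R5, R6}); total cost 15 + 6 + 2 = 23.
The greedy pick Flint, Echo, Comet, Delta costs 25; no covering selection beats 23.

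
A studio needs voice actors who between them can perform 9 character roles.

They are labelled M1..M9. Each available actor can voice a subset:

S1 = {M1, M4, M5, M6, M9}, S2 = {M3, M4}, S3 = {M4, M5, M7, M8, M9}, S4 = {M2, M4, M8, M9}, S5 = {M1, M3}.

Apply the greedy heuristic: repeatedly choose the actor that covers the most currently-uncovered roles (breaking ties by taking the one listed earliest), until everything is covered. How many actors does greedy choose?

Greedy: pick S1 (covers 5 new) → pick S3 (covers 2 new) → pick S2 (covers 1 new) → pick S4 (covers 1 new). Total picks: 4.

4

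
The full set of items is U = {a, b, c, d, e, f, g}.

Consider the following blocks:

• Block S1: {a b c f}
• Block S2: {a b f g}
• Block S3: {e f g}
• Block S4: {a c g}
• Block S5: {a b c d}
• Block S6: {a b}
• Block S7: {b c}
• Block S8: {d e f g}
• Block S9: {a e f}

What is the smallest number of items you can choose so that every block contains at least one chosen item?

H = {b, e, g} meets every block (each contains at least one member of H), and |H| = 3.
No choice of 2 items meets every block, so 3 is the minimum.

3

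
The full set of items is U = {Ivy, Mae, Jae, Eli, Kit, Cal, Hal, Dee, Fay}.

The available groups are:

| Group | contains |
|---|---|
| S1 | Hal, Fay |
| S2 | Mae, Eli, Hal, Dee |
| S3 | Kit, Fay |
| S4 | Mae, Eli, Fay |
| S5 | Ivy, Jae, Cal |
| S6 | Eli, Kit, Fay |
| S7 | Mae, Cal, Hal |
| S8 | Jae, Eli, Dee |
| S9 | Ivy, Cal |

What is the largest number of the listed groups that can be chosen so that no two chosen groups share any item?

S3, S7, S8 are pairwise disjoint (S3={Kit,Fay}; S7={Mae,Cal,Hal}; S8={Jae,Eli,Dee}).
Every remaining group overlaps one of these, and no 4 of the listed groups are pairwise disjoint, so 3 is the maximum.

3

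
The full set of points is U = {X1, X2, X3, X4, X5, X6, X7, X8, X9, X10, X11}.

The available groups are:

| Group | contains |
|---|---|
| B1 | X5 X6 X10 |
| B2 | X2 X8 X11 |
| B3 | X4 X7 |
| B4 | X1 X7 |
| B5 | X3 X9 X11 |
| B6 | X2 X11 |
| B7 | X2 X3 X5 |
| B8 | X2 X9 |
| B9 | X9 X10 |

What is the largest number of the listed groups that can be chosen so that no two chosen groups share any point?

B1, B4, B5 are pairwise disjoint (B1={X5,X6,X10}; B4={X1,X7}; B5={X3,X9,X11}).
Every remaining group overlaps one of these, and no 4 of the listed groups are pairwise disjoint, so 3 is the maximum.

3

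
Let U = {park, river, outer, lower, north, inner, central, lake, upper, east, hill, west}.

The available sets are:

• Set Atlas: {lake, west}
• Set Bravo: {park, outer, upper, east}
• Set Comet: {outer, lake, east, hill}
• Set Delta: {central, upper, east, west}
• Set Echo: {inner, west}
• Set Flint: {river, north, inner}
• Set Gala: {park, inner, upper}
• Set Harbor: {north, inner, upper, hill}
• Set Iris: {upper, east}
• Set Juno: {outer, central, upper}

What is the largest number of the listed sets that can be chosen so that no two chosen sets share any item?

Atlas, Flint, Iris are pairwise disjoint (Atlas={lake,west}; Flint={river,north,inner}; Iris={upper,east}).
Every remaining set overlaps one of these, and no 4 of the listed sets are pairwise disjoint, so 3 is the maximum.

3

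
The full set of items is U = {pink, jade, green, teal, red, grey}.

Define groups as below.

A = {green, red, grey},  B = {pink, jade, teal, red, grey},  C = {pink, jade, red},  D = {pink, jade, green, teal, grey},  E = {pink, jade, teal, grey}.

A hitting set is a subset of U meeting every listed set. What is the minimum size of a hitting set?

2

Take H = {pink, green}. Each listed group contains at least one of these, so H is a hitting set of size 2.
No single item lies in every group, so at least 2 are needed and 2 is optimal.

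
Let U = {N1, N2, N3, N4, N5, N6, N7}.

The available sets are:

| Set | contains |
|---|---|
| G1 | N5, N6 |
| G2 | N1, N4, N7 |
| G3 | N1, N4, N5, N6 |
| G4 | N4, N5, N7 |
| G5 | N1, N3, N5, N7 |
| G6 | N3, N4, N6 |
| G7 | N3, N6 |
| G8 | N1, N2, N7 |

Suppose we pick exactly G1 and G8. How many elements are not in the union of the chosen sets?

Union of G1, G8 = {N1, N2, N5, N6, N7}.
Not covered: N3, N4 — 2 elements.

2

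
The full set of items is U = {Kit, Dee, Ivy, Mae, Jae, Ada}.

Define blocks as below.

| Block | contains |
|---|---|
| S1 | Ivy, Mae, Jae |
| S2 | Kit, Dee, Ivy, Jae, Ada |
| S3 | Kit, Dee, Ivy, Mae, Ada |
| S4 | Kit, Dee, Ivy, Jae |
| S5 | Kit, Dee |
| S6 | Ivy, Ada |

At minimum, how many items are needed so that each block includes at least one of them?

The 2 items {Kit, Ivy} hit every block.
The blocks S5, S6 are pairwise disjoint, so any hitting set needs a separate item for each — at least 2. Hence 2 is optimal.

2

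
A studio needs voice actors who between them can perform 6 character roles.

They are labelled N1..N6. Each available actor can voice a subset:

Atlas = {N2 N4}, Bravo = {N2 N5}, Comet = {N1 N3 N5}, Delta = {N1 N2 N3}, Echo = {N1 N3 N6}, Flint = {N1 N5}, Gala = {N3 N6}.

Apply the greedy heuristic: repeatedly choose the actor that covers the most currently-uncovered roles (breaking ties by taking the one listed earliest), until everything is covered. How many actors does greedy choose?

3

Greedy: pick Comet (covers 3 new) → pick Atlas (covers 2 new) → pick Echo (covers 1 new). Total picks: 3.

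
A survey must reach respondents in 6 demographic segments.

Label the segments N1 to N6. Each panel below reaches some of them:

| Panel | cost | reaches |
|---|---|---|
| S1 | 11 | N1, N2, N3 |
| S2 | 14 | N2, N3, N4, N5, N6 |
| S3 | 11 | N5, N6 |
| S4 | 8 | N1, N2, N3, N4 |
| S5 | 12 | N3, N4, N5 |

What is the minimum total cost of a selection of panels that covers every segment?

19

S3, S4 together cover every segment (S3 ∪ S4 = {N1, N2, N3, N4, N5, N6}); total cost 11 + 8 = 19.
No covering selection has total cost below 19.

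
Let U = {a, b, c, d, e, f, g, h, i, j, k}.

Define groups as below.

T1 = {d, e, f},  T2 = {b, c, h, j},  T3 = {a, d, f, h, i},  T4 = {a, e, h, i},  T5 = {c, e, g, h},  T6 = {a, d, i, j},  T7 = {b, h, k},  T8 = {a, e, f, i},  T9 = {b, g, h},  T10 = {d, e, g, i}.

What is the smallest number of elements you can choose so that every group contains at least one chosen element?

Take T = {d, e, h}. Each listed group contains at least one of these, so T is a hitting set of size 3.
No choice of 2 elements meets every group, so 3 is the minimum.

3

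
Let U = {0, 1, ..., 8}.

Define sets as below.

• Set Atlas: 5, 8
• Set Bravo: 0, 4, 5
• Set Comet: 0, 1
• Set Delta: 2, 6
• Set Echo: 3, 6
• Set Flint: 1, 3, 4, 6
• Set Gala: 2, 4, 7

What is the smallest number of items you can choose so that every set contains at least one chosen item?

4

The 4 items {0, 2, 5, 6} hit every set.
The sets Atlas, Comet, Echo, Gala are pairwise disjoint, so any hitting set needs a separate item for each — at least 4. Hence 4 is optimal.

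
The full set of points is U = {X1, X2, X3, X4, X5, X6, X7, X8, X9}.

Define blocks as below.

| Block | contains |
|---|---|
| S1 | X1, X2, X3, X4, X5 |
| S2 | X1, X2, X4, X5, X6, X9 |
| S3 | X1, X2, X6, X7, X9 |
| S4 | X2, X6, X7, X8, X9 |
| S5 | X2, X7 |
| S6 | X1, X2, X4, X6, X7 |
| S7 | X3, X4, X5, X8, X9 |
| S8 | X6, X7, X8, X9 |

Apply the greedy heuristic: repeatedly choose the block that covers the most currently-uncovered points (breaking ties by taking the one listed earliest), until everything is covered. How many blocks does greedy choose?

3

Greedy: pick S2 (covers 6 new) → pick S4 (covers 2 new) → pick S1 (covers 1 new). Total picks: 3.
(The true minimum cover uses only 2 blocks, so greedy is not optimal here.)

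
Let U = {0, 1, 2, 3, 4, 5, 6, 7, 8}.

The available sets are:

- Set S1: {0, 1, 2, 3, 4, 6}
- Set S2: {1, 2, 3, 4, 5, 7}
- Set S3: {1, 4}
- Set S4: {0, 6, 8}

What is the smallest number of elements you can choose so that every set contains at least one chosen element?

Take H = {0, 4}. Each listed set contains at least one of these, so H is a hitting set of size 2.
The sets S3, S4 are pairwise disjoint, so any hitting set needs a separate element for each — at least 2. Hence 2 is optimal.

2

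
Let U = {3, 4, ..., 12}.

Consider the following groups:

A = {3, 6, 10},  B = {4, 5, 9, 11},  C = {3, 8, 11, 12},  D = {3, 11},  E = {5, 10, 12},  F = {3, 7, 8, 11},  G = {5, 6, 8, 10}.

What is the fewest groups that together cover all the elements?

Take {B, E, F, G}. Their union is {3, 4, 5, 6, 7, 8, 9, 10, 11, 12}, which is all 10 elements.
No 3 of the 7 groups cover everything (all 35 combinations miss at least one element), so 4 is optimal.

4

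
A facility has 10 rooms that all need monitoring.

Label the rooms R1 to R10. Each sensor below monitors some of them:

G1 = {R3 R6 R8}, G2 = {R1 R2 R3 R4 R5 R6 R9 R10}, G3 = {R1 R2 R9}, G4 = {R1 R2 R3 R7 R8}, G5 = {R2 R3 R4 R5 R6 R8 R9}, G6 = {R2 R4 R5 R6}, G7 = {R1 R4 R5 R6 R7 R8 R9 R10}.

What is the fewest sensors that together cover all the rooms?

2

Take {G5, G7}. Their union is {R1, R2, R3, R4, R5, R6, R7, R8, R9, R10}, which is all 10 rooms.
No single sensor has all 10 rooms (the largest, G2, has 8), so 2 is optimal.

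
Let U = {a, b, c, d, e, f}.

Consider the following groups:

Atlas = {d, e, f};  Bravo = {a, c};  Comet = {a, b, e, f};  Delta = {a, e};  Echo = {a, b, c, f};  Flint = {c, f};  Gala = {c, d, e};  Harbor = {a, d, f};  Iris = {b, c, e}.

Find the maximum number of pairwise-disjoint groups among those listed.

Atlas, Bravo are pairwise disjoint (Atlas={d,e,f}; Bravo={a,c}).
Every remaining group overlaps one of these, and no 3 of the listed groups are pairwise disjoint, so 2 is the maximum.

2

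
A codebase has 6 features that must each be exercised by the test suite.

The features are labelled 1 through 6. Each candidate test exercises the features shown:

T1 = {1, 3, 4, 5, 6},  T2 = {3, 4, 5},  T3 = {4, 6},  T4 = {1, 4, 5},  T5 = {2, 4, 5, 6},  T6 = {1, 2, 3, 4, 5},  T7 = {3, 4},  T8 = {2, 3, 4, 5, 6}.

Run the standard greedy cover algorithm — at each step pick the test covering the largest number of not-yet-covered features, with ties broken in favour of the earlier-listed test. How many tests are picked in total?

Greedy: pick T1 (covers 5 new) → pick T5 (covers 1 new). Total picks: 2.

2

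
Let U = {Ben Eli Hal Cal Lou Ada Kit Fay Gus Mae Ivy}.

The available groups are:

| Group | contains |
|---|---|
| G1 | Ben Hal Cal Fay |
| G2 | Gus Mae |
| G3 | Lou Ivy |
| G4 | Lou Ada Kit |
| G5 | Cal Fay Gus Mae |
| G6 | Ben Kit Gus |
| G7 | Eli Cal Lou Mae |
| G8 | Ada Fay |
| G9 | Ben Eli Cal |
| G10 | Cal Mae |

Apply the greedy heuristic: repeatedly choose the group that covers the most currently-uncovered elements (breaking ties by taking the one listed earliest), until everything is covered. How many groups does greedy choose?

5

Greedy: pick G1 (covers 4 new) → pick G4 (covers 3 new) → pick G2 (covers 2 new) → pick G3 (covers 1 new) → pick G7 (covers 1 new). Total picks: 5.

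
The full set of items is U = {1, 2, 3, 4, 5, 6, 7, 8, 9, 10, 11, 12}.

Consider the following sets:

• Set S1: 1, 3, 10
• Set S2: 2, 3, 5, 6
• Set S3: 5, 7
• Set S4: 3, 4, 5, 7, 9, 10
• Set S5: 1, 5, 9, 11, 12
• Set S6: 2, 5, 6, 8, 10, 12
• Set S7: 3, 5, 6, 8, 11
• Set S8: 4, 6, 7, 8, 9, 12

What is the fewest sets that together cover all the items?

S4, S5, and S6 cover everything between them: the union {1, 2, 3, 4, 5, 6, 7, 8, 9, 10, 11, 12} is all of U.
No 2 of the 8 sets cover everything (all 28 combinations miss at least one item), so 3 is optimal.

3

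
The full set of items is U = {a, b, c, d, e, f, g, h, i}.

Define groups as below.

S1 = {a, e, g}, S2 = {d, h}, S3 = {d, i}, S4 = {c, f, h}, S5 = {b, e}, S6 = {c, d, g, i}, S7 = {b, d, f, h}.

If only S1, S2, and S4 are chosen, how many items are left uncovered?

Union of S1, S2, S4 = {a, c, d, e, f, g, h}.
Not covered: b, i — 2 items.

2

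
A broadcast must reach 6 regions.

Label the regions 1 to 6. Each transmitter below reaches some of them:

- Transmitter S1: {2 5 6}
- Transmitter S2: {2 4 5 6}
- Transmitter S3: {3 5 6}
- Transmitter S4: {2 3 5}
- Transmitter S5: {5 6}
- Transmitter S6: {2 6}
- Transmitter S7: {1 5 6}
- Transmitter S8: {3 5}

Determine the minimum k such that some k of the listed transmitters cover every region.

S2 and S7 and S8 together: S2 ∪ S7 ∪ S8 = {1, 2, 3, 4, 5, 6} — every region is covered.
Only S7 contains 1, so S7 is forced; the remaining 3 regions need at least 2 more transmitters (each remaining transmitter adds at most 2) — so at least 3 transmitters are needed, and 3 is optimal.

3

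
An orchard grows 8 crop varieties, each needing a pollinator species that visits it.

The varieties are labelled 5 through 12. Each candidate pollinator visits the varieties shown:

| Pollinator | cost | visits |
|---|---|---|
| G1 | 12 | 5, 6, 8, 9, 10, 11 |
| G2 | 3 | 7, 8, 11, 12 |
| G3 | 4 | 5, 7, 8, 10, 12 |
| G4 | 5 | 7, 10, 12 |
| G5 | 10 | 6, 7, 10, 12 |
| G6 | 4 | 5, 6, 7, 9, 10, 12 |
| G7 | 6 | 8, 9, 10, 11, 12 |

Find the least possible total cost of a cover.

7

G2, G6 together cover every variety (G2 ∪ G6 = {5, 6, 7, 8, 9, 10, 11, 12}); total cost 3 + 4 = 7.
No covering selection has total cost below 7.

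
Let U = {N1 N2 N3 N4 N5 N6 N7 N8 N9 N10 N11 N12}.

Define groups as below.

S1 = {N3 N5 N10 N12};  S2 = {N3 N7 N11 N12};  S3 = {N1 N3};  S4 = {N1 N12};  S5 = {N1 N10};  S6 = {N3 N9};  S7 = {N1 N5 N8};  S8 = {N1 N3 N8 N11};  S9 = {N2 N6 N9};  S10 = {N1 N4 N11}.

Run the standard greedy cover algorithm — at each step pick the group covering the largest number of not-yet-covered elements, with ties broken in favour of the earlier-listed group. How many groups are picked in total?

Greedy: pick S1 (covers 4 new) → pick S8 (covers 3 new) → pick S9 (covers 3 new) → pick S2 (covers 1 new) → pick S10 (covers 1 new). Total picks: 5.

5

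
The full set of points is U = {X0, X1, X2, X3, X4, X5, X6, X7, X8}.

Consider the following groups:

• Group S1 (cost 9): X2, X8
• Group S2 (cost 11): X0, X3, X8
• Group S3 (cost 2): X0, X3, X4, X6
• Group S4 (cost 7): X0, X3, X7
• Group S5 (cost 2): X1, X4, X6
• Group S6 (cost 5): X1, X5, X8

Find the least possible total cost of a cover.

23

S1, S3, S4, S6 together cover every point (S1 ∪ S3 ∪ S4 ∪ S6 = {X0, X1, X2, X3, X4, X5, X6, X7, X8}); total cost 9 + 2 + 7 + 5 = 23.
No covering selection has total cost below 23.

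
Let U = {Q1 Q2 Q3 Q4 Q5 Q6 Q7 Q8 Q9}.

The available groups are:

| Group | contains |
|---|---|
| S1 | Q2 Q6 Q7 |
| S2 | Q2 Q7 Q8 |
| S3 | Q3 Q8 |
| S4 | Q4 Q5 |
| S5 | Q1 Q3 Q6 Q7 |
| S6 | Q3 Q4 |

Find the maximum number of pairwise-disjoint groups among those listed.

S1, S3, S4 are pairwise disjoint (S1={Q2,Q6,Q7}; S3={Q3,Q8}; S4={Q4,Q5}).
Every remaining group overlaps one of these, and no 4 of the listed groups are pairwise disjoint, so 3 is the maximum.

3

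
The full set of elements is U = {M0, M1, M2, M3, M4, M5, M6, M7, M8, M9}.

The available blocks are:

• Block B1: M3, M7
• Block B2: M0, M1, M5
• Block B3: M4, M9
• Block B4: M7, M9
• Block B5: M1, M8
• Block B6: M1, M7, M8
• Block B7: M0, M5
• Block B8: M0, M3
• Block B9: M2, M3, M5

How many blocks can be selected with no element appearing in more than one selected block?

B1, B3, B5, B7 are pairwise disjoint (B1={M3,M7}; B3={M4,M9}; B5={M1,M8}; B7={M0,M5}).
Every remaining block overlaps one of these, and no 5 of the listed blocks are pairwise disjoint, so 4 is the maximum.

4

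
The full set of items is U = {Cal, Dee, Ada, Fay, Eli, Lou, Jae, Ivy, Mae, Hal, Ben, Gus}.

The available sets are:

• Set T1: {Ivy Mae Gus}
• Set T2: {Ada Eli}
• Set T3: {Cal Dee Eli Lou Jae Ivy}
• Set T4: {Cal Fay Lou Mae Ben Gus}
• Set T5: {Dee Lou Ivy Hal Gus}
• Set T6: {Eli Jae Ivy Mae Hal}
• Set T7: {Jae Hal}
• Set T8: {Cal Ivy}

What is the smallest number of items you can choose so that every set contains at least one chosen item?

H = {Cal, Eli, Jae, Gus} meets every set (each contains at least one member of H), and |H| = 4.
No choice of 3 items meets every set, so 4 is the minimum.

4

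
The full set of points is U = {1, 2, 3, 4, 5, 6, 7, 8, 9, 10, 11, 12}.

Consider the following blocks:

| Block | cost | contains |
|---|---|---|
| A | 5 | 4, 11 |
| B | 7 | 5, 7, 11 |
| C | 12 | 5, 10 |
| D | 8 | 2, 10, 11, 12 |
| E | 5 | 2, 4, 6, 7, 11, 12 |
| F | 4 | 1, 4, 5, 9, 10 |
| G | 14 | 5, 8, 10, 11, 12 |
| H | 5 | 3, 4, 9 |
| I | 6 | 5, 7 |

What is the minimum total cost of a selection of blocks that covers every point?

28

E, F, G, H together cover every point (E ∪ F ∪ G ∪ H = {1, 2, 3, 4, 5, 6, 7, 8, 9, 10, 11, 12}); total cost 5 + 4 + 14 + 5 = 28.
No covering selection has total cost below 28.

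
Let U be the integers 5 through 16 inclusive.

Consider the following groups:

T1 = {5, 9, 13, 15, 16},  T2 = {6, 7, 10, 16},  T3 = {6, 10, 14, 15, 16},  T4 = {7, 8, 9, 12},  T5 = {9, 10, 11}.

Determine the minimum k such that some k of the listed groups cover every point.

4

T1 and T3 and T4 and T5 together: T1 ∪ T3 ∪ T4 ∪ T5 = {5, 6, 7, 8, 9, 10, 11, 12, 13, 14, 15, 16} — every point is covered.
Only T1 contains 5, so T1 is forced; the remaining 7 points need at least 3 more groups (each remaining group adds at most 3) — so at least 4 groups are needed, and 4 is optimal.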